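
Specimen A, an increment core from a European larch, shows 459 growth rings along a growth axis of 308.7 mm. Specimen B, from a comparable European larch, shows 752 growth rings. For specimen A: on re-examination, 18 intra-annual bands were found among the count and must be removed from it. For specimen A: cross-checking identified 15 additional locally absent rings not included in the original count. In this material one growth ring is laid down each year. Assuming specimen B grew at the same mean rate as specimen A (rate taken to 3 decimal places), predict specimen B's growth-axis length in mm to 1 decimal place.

Specimen A: after corrections the count is 459 − 18 + 15 = 456 growth rings.
A: Extension rate ≈ 308.7 / 456 = 0.677 mm/year.
B's length ≈ 0.677 × 752 = 509.1 mm.

509.1 mm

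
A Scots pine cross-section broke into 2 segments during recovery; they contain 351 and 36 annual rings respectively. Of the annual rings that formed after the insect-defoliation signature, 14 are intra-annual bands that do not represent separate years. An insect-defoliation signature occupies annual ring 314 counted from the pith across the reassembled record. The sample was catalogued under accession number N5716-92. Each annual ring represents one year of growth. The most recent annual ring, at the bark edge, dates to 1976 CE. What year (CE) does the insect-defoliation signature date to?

Total annual rings = 351 + 36 = 387.
Between annual ring 314 and the bark edge there are 387 − 314 = 73 annual rings.
Excluding 14 false annual rings: 73 − 14 = 59.
The annual ring at the bark edge is 1976 CE, so the insect-defoliation signature dates to 1976 − 59 = 1917 CE.

1917 CE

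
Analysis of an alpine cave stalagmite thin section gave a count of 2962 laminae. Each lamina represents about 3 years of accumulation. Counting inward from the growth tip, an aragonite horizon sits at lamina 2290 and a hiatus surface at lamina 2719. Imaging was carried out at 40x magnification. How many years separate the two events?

1287 years

Separation: 2719 − 2290 = 429 laminae.
At 3 years per lamina, 429 × 3 = 1287 years.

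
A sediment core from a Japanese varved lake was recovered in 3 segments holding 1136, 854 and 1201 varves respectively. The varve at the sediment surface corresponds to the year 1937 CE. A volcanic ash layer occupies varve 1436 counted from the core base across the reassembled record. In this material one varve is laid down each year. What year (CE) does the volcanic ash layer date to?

182 CE

Total varves = 1136 + 854 + 1201 = 3191.
3191 − 1436 = 1755 varves lie beyond the volcanic ash layer toward the sediment surface.
1937 − 1755 = 182 CE.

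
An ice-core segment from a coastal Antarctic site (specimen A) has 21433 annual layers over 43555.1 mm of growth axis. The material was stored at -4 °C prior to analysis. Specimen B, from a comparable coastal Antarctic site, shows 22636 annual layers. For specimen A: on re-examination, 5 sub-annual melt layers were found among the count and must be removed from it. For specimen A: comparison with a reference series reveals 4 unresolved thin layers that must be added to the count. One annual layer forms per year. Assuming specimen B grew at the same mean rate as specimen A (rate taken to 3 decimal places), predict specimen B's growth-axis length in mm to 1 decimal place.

45996.4 mm

Specimen A: true annual layer count = 21433 − 5 + 4 = 21432.
A: 43555.1 mm over 21432 years gives 43555.1 / 21432 ≈ 2.032 mm/year.
For B, 2.032 mm/year × 22636 years = 45996.4 mm.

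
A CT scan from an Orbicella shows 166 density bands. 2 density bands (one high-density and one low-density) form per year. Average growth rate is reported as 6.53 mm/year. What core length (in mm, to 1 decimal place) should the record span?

542.0 mm

Dividing by 2 density bands per year: 166 / 2 = 83 years.
83 years at 6.53 mm/year gives 6.53 × 83 = 542.0 mm.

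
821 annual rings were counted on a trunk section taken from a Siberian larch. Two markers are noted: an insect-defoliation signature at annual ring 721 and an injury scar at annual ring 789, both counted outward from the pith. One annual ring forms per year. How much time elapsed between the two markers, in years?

Separation: 789 − 721 = 68 annual rings.
That is 68 years at one annual ring per year.

68 yr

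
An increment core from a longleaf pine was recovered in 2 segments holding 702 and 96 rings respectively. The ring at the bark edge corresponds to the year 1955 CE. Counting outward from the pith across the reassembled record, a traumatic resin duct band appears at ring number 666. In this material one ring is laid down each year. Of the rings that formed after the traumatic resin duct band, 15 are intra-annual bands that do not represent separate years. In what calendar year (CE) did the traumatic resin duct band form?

1838 CE

Total rings = 702 + 96 = 798.
798 − 666 = 132 rings lie beyond the traumatic resin duct band toward the bark edge.
Removing the 15 false rings leaves 132 − 15 = 117 true rings beyond the traumatic resin duct band.
The ring at the bark edge is 1955 CE, so the traumatic resin duct band dates to 1955 − 117 = 1838 CE.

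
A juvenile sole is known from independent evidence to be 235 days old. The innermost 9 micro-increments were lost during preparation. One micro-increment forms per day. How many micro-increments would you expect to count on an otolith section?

226 micro-increments

Expected micro-increments over 235 days: 235.
235 − 9 missed = 226 micro-increments expected in the prepared section.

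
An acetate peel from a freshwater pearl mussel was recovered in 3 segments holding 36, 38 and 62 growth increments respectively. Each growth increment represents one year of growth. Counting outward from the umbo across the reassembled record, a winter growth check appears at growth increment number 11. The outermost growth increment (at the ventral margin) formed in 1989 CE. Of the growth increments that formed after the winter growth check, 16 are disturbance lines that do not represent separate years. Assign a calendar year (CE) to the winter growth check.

1880 CE

Total growth increments = 36 + 38 + 62 = 136.
Between growth increment 11 and the ventral margin there are 136 − 11 = 125 growth increments.
Excluding 16 false growth increments: 125 − 16 = 109.
1989 − 109 = 1880 CE.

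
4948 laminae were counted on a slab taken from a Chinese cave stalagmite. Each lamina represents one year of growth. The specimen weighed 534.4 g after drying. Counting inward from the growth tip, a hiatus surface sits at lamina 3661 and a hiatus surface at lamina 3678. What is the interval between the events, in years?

The two markers are separated by 3678 − 3661 = 17 laminae.
That is 17 years at one lamina per year.

17 years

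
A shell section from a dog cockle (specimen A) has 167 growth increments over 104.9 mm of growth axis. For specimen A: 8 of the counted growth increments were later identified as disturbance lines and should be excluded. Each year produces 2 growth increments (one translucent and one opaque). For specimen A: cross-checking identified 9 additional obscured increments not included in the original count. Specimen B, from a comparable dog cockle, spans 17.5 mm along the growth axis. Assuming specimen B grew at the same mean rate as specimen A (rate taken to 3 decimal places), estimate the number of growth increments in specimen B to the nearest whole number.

28 growth increments

Specimen A: adjusted count: 167 − 8 + 9 = 168 growth increments.
Specimen A: with 2 growth increments per year, 168 / 2 = 84 years.
A: 104.9 mm over 84 years gives 104.9 / 84 ≈ 1.249 mm/year.
For B, 17.5 / 1.249 = 14.01 years; at 2 growth increments per year that is 14.01 × 2 ≈ 28 growth increments.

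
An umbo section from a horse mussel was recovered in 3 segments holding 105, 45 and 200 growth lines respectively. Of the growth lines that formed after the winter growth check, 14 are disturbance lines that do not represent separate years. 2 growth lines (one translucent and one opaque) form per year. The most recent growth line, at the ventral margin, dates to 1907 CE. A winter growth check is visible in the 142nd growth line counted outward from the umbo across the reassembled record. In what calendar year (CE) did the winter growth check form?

1810 CE

Total growth lines = 105 + 45 + 200 = 350.
Between growth line 142 and the ventral margin there are 350 − 142 = 208 growth lines.
208 − 14 false = 194 true growth lines after the winter growth check.
With 2 growth lines per year, 194 / 2 = 97 years.
1907 − 97 = 1810 CE.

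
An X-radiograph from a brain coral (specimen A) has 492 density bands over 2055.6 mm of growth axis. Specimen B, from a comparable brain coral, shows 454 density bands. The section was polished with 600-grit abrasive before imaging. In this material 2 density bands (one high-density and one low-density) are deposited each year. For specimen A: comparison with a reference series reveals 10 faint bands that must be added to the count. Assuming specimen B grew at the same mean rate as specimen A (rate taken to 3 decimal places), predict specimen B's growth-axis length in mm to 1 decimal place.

Specimen A: adjusted count: 492 + 10 = 502 density bands.
Specimen A: with 2 density bands per year, 502 / 2 = 251 years.
A: Extension rate ≈ 2055.6 / 251 = 8.190 mm/year.
Specimen B: with 2 density bands per year, 454 / 2 = 227 years. For B, 8.190 mm/year × 227 years = 1859.1 mm.

1859.1 mm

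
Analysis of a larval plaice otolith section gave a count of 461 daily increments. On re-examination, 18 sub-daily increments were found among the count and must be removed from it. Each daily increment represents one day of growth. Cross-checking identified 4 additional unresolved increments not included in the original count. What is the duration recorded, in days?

Correcting the raw count gives 461 − 18 + 4 = 447 true daily increments.
With a one-to-one daily increment periodicity this is 447 days.

447 days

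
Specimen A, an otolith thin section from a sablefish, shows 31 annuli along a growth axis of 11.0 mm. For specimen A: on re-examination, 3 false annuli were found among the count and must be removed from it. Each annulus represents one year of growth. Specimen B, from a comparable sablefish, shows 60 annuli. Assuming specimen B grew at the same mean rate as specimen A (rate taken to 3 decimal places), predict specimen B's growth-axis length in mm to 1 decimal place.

23.6 mm

Specimen A: correcting the raw count gives 31 − 3 = 28 true annuli.
A: 11.0 mm over 28 years gives 11.0 / 28 ≈ 0.393 mm/yr.
For B, 0.393 mm/year × 60 years = 23.6 mm.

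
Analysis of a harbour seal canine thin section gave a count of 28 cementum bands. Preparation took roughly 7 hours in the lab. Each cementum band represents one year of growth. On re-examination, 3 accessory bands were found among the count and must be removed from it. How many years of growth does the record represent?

25 years

True cementum band count = 28 − 3 = 25.
With a one-to-one cementum band periodicity this is 25 years.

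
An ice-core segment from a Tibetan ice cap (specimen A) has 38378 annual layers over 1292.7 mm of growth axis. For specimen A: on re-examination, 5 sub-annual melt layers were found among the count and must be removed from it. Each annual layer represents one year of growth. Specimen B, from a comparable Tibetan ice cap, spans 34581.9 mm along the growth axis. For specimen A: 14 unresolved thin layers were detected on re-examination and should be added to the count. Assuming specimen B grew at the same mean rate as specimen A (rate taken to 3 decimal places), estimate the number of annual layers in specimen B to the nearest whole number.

1017115 annual layers

Specimen A: after corrections the count is 38378 − 5 + 14 = 38387 annual layers.
A: Extension rate ≈ 1292.7 / 38387 = 0.034 mm/yr.
For B, 34581.9 / 0.034 = 1017114.71 years ≈ 1017115 annual layers.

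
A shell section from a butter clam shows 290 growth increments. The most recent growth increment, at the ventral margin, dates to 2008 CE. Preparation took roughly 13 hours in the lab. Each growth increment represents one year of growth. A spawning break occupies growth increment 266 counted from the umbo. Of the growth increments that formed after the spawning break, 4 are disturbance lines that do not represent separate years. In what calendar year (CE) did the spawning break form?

290 − 266 = 24 growth increments lie beyond the spawning break toward the ventral margin.
Excluding 4 false growth increments: 24 − 4 = 20.
2008 − 20 = 1988 CE.

1988 CE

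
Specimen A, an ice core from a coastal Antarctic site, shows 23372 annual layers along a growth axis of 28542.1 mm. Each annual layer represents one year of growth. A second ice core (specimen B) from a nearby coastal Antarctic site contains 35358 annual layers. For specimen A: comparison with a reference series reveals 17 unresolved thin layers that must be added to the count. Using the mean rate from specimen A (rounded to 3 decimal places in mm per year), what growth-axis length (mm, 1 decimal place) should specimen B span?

Specimen A: adjusted count: 23372 + 17 = 23389 annual layers.
A: Mean rate = 28542.1 mm / 23389 years ≈ 1.220 mm per year.
B's length ≈ 1.220 × 35358 = 43136.8 mm.

43136.8 mm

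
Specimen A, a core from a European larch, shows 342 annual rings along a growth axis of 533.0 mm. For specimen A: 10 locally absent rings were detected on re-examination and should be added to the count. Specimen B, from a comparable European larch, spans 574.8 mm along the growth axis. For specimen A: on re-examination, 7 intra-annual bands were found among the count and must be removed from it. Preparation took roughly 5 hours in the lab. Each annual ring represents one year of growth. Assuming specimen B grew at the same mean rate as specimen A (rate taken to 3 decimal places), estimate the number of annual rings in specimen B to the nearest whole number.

372 annual rings

Specimen A: correcting the raw count gives 342 − 7 + 10 = 345 true annual rings.
A: Extension rate ≈ 533.0 / 345 = 1.545 mm/year.
B spans 574.8 / 1.545 = 372.04 years ≈ 372 annual rings.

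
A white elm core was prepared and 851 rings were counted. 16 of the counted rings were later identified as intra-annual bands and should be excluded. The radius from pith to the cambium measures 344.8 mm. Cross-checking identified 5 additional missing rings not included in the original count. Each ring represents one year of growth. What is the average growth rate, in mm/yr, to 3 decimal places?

0.410 mm/yr

Adjusted count: 851 − 16 + 5 = 840 rings.
Extension rate ≈ 344.8 / 840 = 0.410 mm/yr.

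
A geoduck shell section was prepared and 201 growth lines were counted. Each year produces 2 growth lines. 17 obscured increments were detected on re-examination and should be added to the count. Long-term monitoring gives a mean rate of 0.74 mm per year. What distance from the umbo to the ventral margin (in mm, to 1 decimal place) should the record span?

True growth line count = 201 + 17 = 218.
With 2 growth lines per year, 218 / 2 = 109 years.
Length ≈ 0.74 × 109 = 80.7 mm.

80.7 mm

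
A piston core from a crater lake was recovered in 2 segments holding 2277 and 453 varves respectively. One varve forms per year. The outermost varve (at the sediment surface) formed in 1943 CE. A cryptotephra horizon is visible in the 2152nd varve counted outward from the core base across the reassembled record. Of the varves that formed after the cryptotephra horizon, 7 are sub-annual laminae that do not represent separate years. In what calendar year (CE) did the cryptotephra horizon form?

Total varves = 2277 + 453 = 2730.
The cryptotephra horizon sits at varve 2152 from the core base, so 2730 − 2152 = 578 varves formed after it.
Removing the 7 false varves leaves 578 − 7 = 571 true varves beyond the cryptotephra horizon.
Counting back 571 years from 1943 CE places the cryptotephra horizon in 1943 − 571 = 1372 CE.

1372 CE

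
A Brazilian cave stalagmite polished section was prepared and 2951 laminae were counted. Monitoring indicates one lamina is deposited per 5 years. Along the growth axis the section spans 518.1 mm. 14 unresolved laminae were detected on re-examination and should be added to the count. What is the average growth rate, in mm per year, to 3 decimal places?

True lamina count = 2951 + 14 = 2965.
At 5 years per lamina, 2965 × 5 = 14825 years.
Extension rate ≈ 518.1 / 14825 = 0.035 mm per year.

0.035 mm per year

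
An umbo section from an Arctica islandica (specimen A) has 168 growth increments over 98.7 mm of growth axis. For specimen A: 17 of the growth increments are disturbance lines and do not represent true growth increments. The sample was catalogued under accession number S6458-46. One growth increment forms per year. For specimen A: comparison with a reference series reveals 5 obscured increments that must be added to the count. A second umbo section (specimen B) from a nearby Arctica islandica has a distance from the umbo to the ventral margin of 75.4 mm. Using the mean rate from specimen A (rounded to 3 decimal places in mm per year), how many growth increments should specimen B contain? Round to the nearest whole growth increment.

119 growth increments

Specimen A: adjusted count: 168 − 17 + 5 = 156 growth increments.
A: Mean rate = 98.7 mm / 156 years ≈ 0.633 mm/year.
For B, 75.4 / 0.633 = 119.12 years ≈ 119 growth increments.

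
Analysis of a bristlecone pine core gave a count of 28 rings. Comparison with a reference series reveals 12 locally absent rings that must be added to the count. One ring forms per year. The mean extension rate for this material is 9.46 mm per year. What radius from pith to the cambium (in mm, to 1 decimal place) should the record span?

Correcting the raw count gives 28 + 12 = 40 true rings.
40 years at 9.46 mm/year gives 9.46 × 40 = 378.4 mm.

378.4 mm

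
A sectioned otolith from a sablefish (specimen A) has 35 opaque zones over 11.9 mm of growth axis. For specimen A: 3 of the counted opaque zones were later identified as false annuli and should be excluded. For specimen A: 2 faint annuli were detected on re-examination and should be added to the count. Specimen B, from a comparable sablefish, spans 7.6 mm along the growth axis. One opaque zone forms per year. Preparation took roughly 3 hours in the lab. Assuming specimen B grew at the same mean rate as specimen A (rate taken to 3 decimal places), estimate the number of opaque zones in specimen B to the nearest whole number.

22 opaque zones

Specimen A: true opaque zone count = 35 − 3 + 2 = 34.
A: Extension rate ≈ 11.9 / 34 = 0.350 mm/year.
Specimen B: 7.6 mm / 0.350 mm per year = 21.71 years ≈ 22 opaque zones.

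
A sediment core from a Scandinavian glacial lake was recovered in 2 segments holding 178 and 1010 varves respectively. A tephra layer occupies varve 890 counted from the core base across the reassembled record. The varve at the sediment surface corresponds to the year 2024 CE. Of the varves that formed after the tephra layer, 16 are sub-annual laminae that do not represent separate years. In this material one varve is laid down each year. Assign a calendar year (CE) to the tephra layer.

1742 CE

Total varves = 178 + 1010 = 1188.
1188 − 890 = 298 varves lie beyond the tephra layer toward the sediment surface.
Excluding 16 false varves: 298 − 16 = 282.
Counting back 282 years from 2024 CE places the tephra layer in 2024 − 282 = 1742 CE.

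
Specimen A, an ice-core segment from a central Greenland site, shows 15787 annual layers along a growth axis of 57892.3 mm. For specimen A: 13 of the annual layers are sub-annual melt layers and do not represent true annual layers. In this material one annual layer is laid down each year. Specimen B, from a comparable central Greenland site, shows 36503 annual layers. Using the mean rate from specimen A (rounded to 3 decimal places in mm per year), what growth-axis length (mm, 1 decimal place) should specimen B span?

Specimen A: adjusted count: 15787 − 13 = 15774 annual layers.
A: Extension rate ≈ 57892.3 / 15774 = 3.670 mm/yr.
Length of B = 3.670 × 36503 = 133966.0 mm.

133966.0 mm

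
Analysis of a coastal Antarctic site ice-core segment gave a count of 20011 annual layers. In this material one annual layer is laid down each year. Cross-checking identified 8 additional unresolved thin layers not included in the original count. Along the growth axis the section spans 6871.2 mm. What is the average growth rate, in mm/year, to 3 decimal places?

Correcting the raw count gives 20011 + 8 = 20019 true annual layers.
Extension rate ≈ 6871.2 / 20019 = 0.343 mm/year.

0.343 mm/year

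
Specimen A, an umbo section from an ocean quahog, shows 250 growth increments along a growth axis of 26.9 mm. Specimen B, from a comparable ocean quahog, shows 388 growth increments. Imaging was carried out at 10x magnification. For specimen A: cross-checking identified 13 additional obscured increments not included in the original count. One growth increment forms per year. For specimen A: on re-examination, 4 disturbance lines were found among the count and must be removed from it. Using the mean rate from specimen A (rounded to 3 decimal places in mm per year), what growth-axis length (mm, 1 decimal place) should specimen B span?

40.4 mm

Specimen A: after corrections the count is 250 − 4 + 13 = 259 growth increments.
A: Mean rate = 26.9 mm / 259 years ≈ 0.104 mm/year.
For B, 0.104 mm/year × 388 years = 40.4 mm.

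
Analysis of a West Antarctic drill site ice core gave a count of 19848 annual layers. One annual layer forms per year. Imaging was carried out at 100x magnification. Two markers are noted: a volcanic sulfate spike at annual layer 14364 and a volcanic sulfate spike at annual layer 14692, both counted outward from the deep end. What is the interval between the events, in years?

The two markers are separated by 14692 − 14364 = 328 annual layers.
At one annual layer per year, 328 years elapsed between them.

328 yr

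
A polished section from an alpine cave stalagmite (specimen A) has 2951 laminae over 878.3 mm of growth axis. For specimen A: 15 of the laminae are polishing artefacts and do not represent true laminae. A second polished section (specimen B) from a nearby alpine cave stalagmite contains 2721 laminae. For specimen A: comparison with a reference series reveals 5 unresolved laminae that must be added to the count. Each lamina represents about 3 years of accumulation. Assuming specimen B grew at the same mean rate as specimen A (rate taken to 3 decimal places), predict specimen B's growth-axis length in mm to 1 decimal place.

816.3 mm

Specimen A: correcting the raw count gives 2951 − 15 + 5 = 2941 true laminae.
Specimen A: 2941 laminae at 3 years each span 2941 × 3 = 8823 years.
A: 878.3 mm over 8823 years gives 878.3 / 8823 ≈ 0.100 mm per year.
Specimen B: at 3 years per lamina, 2721 × 3 = 8163 years. B's length ≈ 0.100 × 8163 = 816.3 mm.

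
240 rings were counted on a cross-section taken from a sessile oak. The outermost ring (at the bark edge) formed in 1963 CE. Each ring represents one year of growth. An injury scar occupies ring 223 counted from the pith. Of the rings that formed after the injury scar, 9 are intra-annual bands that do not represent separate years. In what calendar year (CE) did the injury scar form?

Between ring 223 and the bark edge there are 240 − 223 = 17 rings.
Removing the 9 false rings leaves 17 − 9 = 8 true rings beyond the injury scar.
Counting back 8 years from 1963 CE places the injury scar in 1963 − 8 = 1955 CE.

1955 CE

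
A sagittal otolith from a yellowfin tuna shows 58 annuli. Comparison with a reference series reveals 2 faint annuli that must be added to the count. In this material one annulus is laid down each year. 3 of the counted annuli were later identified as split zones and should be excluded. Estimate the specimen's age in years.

57 yr

After corrections the count is 58 − 3 + 2 = 57 annuli.
At one annulus per year, that is 57 years.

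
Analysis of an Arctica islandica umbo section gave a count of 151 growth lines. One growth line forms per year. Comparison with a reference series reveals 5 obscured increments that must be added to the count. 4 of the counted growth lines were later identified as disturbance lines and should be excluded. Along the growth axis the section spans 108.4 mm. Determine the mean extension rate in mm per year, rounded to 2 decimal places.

True growth line count = 151 − 4 + 5 = 152.
Mean rate = 108.4 mm / 152 years ≈ 0.71 mm per year.

0.71 mm per year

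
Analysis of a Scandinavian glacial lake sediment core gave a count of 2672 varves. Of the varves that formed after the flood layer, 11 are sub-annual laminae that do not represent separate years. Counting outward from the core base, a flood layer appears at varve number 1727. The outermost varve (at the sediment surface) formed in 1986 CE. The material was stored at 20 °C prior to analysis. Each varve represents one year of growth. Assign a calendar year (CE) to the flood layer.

1052 CE

The flood layer sits at varve 1727 from the core base, so 2672 − 1727 = 945 varves formed after it.
Removing the 11 false varves leaves 945 − 11 = 934 true varves beyond the flood layer.
The varve at the sediment surface is 1986 CE, so the flood layer dates to 1986 − 934 = 1052 CE.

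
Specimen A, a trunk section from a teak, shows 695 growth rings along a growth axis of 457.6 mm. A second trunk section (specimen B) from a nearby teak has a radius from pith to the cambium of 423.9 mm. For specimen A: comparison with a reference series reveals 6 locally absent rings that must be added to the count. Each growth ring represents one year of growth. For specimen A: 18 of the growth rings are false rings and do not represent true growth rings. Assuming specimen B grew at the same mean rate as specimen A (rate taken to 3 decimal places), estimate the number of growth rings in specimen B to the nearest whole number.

633 growth rings

Specimen A: correcting the raw count gives 695 − 18 + 6 = 683 true growth rings.
A: 457.6 mm over 683 years gives 457.6 / 683 ≈ 0.670 mm per year.
For B, 423.9 / 0.670 = 632.69 years ≈ 633 growth rings.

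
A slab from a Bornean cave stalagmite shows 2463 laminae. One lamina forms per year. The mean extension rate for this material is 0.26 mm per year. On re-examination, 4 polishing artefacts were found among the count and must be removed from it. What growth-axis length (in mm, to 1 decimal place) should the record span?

639.3 mm

After corrections the count is 2463 − 4 = 2459 laminae.
Predicted length = 0.26 mm/year × 2459 years = 639.3 mm.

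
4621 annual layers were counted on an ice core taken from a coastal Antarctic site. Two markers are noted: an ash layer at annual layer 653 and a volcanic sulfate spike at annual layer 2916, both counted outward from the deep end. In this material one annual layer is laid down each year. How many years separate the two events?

The two markers are separated by 2916 − 653 = 2263 annual layers.
One annual layer per year makes the interval 2263 years.

2263 yr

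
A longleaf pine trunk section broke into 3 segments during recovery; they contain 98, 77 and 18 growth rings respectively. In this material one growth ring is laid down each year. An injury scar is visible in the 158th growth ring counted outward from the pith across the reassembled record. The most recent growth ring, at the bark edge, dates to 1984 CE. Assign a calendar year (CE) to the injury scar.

1949 CE

Total growth rings = 98 + 77 + 18 = 193.
The injury scar sits at growth ring 158 from the pith, so 193 − 158 = 35 growth rings formed after it.
The growth ring at the bark edge is 1984 CE, so the injury scar dates to 1984 − 35 = 1949 CE.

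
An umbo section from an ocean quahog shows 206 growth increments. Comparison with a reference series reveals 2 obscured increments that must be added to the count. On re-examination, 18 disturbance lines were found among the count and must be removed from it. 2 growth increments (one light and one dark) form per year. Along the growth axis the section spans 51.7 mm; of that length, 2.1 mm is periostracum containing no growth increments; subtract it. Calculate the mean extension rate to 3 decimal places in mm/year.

Correcting the raw count gives 206 − 18 + 2 = 190 true growth increments.
Dividing by 2 growth increments per year: 190 / 2 = 95 years.
The growth record spans 51.7 − 2.1 = 49.6 mm.
49.6 mm over 95 years gives 49.6 / 95 ≈ 0.522 mm/year.

0.522 mm/year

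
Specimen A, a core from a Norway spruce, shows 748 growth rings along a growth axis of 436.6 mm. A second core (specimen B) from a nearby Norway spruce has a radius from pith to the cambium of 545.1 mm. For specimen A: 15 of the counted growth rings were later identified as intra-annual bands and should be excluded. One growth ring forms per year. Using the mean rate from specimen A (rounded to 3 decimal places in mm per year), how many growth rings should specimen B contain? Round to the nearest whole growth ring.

915 growth rings

Specimen A: adjusted count: 748 − 15 = 733 growth rings.
A: 436.6 mm over 733 years gives 436.6 / 733 ≈ 0.596 mm/year.
For B, 545.1 / 0.596 = 914.60 years ≈ 915 growth rings.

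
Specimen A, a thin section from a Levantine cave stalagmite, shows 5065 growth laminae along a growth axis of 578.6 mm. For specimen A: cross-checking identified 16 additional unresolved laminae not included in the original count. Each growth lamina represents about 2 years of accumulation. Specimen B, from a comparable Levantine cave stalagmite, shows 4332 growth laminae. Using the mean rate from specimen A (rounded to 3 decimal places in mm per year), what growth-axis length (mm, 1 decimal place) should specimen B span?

493.8 mm

Specimen A: after corrections the count is 5065 + 16 = 5081 growth laminae.
Specimen A: multiplying by 2 years per growth lamina: 5081 × 2 = 10162 years.
A: 578.6 mm over 10162 years gives 578.6 / 10162 ≈ 0.057 mm/year.
Specimen B: at 2 years per growth lamina, 4332 × 2 = 8664 years. For B, 0.057 mm/year × 8664 years = 493.8 mm.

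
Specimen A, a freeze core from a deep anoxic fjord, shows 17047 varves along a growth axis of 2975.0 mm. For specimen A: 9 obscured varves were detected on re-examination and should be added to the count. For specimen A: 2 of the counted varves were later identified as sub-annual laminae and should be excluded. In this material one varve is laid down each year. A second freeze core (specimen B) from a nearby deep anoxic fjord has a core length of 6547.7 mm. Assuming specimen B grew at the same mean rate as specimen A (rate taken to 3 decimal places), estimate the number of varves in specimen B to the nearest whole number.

37630 varves

Specimen A: after corrections the count is 17047 − 2 + 9 = 17054 varves.
A: Mean rate = 2975.0 mm / 17054 years ≈ 0.174 mm per year.
For B, 6547.7 / 0.174 = 37630.46 years ≈ 37630 varves.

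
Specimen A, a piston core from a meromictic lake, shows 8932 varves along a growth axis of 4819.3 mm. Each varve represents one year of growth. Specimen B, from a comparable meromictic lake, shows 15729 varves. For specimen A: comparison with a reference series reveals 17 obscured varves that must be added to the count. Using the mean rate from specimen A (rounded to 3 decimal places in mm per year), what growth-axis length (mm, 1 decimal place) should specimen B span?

8477.9 mm

Specimen A: after corrections the count is 8932 + 17 = 8949 varves.
A: Extension rate ≈ 4819.3 / 8949 = 0.539 mm/year.
B's length ≈ 0.539 × 15729 = 8477.9 mm.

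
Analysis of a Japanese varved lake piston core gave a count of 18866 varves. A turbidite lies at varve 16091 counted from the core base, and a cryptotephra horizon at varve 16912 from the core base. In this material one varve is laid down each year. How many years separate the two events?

821 years

Separation: 16912 − 16091 = 821 varves.
At one varve per year, 821 years elapsed between them.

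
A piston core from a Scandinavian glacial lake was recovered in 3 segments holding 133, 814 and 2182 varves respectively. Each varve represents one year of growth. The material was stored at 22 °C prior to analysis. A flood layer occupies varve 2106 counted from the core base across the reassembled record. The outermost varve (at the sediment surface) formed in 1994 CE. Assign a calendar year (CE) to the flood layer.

971 CE

Total varves = 133 + 814 + 2182 = 3129.
Between varve 2106 and the sediment surface there are 3129 − 2106 = 1023 varves.
The varve at the sediment surface is 1994 CE, so the flood layer dates to 1994 − 1023 = 971 CE.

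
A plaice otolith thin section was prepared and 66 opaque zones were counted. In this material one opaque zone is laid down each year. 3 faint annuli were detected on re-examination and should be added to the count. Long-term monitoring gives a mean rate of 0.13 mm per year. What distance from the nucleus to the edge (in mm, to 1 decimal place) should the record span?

9.0 mm

Adjusted count: 66 + 3 = 69 opaque zones.
69 years at 0.13 mm/year gives 0.13 × 69 = 9.0 mm.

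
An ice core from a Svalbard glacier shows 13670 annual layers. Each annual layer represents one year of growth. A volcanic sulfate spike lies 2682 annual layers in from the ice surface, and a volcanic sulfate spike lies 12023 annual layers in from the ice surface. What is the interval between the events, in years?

12023 − 2682 = 9341 annual layers lie between the two events.
That is 9341 years at one annual layer per year.

9341 years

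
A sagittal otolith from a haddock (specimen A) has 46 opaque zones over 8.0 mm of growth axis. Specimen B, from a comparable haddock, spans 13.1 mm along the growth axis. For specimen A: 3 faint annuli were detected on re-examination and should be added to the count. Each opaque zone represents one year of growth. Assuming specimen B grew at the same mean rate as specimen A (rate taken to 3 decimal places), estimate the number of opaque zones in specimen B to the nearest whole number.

Specimen A: adjusted count: 46 + 3 = 49 opaque zones.
A: Extension rate ≈ 8.0 / 49 = 0.163 mm/yr.
B spans 13.1 / 0.163 = 80.37 years ≈ 80 opaque zones.

80 opaque zones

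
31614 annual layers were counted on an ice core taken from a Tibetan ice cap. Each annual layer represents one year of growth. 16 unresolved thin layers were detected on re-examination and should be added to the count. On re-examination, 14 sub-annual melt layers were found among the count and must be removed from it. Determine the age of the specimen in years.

31616 years

Adjusted count: 31614 − 14 + 16 = 31616 annual layers.
One annual layer per year makes the duration 31616 years.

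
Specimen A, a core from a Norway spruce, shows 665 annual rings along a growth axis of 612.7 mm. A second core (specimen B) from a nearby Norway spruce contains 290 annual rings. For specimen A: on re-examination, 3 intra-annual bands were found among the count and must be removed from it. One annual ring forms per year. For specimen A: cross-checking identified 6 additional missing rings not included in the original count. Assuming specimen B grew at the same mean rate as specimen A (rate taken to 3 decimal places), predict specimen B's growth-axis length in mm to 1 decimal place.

Specimen A: after corrections the count is 665 − 3 + 6 = 668 annual rings.
A: Mean rate = 612.7 mm / 668 years ≈ 0.917 mm/year.
B's length ≈ 0.917 × 290 = 265.9 mm.

265.9 mm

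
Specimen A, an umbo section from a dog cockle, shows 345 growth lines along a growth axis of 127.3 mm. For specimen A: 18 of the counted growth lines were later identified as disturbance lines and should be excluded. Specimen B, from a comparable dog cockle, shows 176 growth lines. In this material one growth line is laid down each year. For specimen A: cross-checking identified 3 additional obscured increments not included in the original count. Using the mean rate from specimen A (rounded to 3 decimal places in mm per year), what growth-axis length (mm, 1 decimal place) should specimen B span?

Specimen A: true growth line count = 345 − 18 + 3 = 330.
A: 127.3 mm over 330 years gives 127.3 / 330 ≈ 0.386 mm/yr.
B's length ≈ 0.386 × 176 = 67.9 mm.

67.9 mm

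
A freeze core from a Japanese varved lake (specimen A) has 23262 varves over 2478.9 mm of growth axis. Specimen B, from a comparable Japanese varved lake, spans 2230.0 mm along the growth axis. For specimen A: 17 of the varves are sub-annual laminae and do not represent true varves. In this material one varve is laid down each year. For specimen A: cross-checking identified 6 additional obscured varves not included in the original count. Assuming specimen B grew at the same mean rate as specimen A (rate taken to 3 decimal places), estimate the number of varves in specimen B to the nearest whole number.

Specimen A: after corrections the count is 23262 − 17 + 6 = 23251 varves.
A: Extension rate ≈ 2478.9 / 23251 = 0.107 mm/year.
Specimen B: 2230.0 mm / 0.107 mm per year = 20841.12 years ≈ 20841 varves.

20841 varves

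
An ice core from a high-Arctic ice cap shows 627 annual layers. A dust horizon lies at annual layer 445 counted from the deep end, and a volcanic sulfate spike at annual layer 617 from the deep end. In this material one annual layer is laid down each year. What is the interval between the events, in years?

617 − 445 = 172 annual layers lie between the two events.
That is 172 years at one annual layer per year.

172 years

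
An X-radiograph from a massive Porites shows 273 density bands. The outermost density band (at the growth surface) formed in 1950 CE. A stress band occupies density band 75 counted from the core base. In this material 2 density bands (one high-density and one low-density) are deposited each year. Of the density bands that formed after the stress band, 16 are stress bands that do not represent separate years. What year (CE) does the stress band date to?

1859 CE

273 − 75 = 198 density bands lie beyond the stress band toward the growth surface.
Excluding 16 false density bands: 198 − 16 = 182.
With 2 density bands per year, 182 / 2 = 91 years.
1950 − 91 = 1859 CE.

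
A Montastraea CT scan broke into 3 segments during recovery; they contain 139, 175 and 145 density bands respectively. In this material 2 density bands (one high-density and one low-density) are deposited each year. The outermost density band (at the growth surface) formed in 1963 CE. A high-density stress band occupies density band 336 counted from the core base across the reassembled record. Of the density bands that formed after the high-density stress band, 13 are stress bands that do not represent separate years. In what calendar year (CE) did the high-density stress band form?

1908 CE

Total density bands = 139 + 175 + 145 = 459.
Between density band 336 and the growth surface there are 459 − 336 = 123 density bands.
Excluding 13 false density bands: 123 − 13 = 110.
Dividing by 2 density bands per year: 110 / 2 = 55 years.
Counting back 55 years from 1963 CE places the high-density stress band in 1963 − 55 = 1908 CE.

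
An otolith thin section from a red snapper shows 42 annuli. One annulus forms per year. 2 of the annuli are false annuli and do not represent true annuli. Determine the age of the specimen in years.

40 years

Adjusted count: 42 − 2 = 40 annuli.
One annulus per year makes the duration 40 years.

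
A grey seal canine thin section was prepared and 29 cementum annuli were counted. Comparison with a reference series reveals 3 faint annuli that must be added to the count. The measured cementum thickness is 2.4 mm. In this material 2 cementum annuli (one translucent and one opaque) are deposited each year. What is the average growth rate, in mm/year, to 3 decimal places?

True cementum annulus count = 29 + 3 = 32.
32 cementum annuli at 2 per year is 32 / 2 = 16 years.
Mean rate = 2.4 mm / 16 years ≈ 0.150 mm/year.

0.150 mm/year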